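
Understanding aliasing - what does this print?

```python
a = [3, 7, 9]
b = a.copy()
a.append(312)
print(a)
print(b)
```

Key concept: list.copy() creates independent copy.
Step by step:
`a = [3, 7, 9]` → a = [3, 7, 9]
`b = a.copy()` → b = [3, 7, 9]
`a.append(312)` → a = [3, 7, 9, 312]
`print(a)` → prints [3, 7, 9, 312]
`print(b)` → prints [3, 7, 9]

Answer:
[3, 7, 9, 312]
[3, 7, 9]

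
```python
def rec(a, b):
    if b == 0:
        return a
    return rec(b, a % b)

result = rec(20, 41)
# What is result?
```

rec(20, 41) -> rec(41, 20) -> rec(20, 1) -> rec(1, 0) -> 1

Answer: 1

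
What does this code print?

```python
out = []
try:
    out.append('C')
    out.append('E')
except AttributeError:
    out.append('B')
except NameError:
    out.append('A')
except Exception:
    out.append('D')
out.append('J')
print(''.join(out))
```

Execution trace: 'C' (try body) → 'E' (try body, no exception) → 'J' (after the try/except). Output: CEJ

Answer: CEJ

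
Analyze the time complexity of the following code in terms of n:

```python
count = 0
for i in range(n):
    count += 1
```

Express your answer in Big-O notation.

Each loop level contributes: n. Multiplying the contributions gives O(n).

Answer: O(n)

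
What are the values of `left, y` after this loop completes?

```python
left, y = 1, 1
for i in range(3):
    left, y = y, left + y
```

Fibonacci: after 3 iterations
`left, y` takes the values: (1, 1) → (1, 2) → (2, 3) → (3, 5)

Answer: 3, 5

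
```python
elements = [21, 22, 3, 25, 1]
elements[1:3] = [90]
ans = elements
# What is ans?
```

Trace:
`elements = [21, 22, 3, 25, 1]` → elements = [21, 22, 3, 25, 1]
`elements[1:3] = [90]` → elements = [21, 90, 25, 1]
`ans = elements` → ans = [21, 90, 25, 1]
So ans = [21, 90, 25, 1]

Answer: [21, 90, 25, 1]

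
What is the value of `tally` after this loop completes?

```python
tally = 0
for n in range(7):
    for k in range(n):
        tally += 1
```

Triangle number: 0+1+2+...+6
`tally` takes the values: 0 → 1 → 2 → 3 → 4 → 5 → 6 → 7 → 8 → 9 → 10 → 11 → 12 → 13 → 14 → 15 → 16 → 17 → 18 → 19 → 20 → 21

Answer: 21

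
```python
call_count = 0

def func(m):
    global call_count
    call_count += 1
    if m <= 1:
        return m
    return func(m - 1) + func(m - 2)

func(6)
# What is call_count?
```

Calls(m) = 1 + Calls(m-1) + Calls(m-2); Calls(0)=Calls(1)=1. For m=6 this gives 25.

Answer: 25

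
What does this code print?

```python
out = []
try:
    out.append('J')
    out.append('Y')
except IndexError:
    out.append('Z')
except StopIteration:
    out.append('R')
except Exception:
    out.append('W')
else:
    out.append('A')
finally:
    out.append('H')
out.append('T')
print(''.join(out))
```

Execution trace: 'J' (try body) → 'Y' (try body, no exception) → 'A' (else) → 'H' (finally) → 'T' (after the try/except). Output: JYAHT

Answer: JYAHT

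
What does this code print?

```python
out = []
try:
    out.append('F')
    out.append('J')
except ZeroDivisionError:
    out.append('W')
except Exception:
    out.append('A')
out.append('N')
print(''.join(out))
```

Execution trace: 'F' (try body) → 'J' (try body, no exception) → 'N' (after the try/except). Output: FJN

Answer: FJN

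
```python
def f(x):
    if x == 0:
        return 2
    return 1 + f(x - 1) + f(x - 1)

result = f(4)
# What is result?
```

f(x) = 1 + 2·f(x-1), f(0)=2. Closed form: (2+1)·2^4 - 1 = 47.

Answer: 47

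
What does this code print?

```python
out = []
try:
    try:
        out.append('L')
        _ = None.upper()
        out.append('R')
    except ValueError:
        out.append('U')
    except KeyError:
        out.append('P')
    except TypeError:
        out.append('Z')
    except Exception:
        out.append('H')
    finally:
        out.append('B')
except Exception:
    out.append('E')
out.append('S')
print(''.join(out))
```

Execution trace: 'L' (inner try body) → 'H' (inner except Exception) → 'B' (inner finally) → 'S' (after the try/except). Output: LHBS

Answer: LHBS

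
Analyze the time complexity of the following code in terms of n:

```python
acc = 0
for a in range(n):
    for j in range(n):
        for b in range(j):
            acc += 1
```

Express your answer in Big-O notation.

Each loop level contributes: n × n × n. Multiplying the contributions gives O(n^3).

Answer: O(n^3)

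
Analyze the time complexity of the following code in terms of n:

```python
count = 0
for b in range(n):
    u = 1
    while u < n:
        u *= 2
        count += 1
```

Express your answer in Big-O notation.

Each loop level contributes: n × log n. Multiplying the contributions gives O(n log n).

Answer: O(n log n)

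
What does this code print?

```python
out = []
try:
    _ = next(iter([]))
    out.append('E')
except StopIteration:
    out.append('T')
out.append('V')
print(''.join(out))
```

Execution trace: 'T' (except StopIteration) → 'V' (after the try/except). Output: TV

Answer: TV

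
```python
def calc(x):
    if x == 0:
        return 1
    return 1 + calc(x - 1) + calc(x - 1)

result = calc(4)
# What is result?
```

calc(x) = 1 + 2·calc(x-1), calc(0)=1. Closed form: (1+1)·2^4 - 1 = 31.

Answer: 31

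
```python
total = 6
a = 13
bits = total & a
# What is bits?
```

Trace:
`total = 6` → total = 6
`a = 13` → a = 13
`bits = total & a` → bits = 4
So bits = 4

Answer: 4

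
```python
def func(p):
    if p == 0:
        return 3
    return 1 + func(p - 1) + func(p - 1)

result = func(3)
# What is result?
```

func(p) = 1 + 2·func(p-1), func(0)=3. Closed form: (3+1)·2^3 - 1 = 31.

Answer: 31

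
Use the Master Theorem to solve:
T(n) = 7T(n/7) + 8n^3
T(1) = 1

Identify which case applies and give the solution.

a=7, b=7, f(n)=8n^3. log_7(7) = 1. Since c=3 > 1 and the regularity condition holds (7(n/7)^3 = (7/7^3)n^3 with 7/7^3 < 1), Case 3 applies: T(n) = Θ(f(n)) = O(n^3).

Answer: O(n^3) - Case 3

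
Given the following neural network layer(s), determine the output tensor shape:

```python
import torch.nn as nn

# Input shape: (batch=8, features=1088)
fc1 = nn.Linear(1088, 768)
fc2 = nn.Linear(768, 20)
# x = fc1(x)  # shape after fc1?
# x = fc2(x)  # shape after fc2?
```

Input: (8, 1088) -> after fc1: (8, 768) -> Output: (8, 20)

Answer: (8, 20)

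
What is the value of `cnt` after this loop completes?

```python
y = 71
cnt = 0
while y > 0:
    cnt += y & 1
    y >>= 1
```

Count set bits in 71 (binary: 0b1000111)
`cnt` takes the values: 0 → 1 → 2 → 3 → 4

Answer: 4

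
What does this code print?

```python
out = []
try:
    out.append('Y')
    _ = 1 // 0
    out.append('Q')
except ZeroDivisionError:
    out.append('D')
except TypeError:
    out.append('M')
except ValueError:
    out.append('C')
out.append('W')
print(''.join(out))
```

Execution trace: 'Y' (try body) → 'D' (except ZeroDivisionError) → 'W' (after the try/except). Output: YDW

Answer: YDW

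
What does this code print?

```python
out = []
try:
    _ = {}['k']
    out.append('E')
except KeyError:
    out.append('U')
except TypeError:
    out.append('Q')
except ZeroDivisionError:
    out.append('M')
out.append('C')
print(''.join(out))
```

Execution trace: 'U' (except KeyError) → 'C' (after the try/except). Output: UC

Answer: UC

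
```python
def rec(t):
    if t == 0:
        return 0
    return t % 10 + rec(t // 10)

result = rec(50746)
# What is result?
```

Sum of digits of 50746: 6 + 4 + 7 + 0 + 5 = 22

Answer: 22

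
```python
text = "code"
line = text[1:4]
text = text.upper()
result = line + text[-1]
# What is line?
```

Trace:
`text = "code"` → text = 'code'
`line = text[1:4]` → line = 'ode'
`text = text.upper()` → text = 'CODE'
`result = line + text[-1]` → result = 'odeE'
So line = 'ode'

Answer: 'ode'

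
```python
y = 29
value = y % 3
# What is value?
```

Trace:
`y = 29` → y = 29
`value = y % 3` → value = 2
So value = 2

Answer: 2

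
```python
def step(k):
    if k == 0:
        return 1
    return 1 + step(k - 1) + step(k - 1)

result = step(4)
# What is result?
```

step(k) = 1 + 2·step(k-1), step(0)=1. Closed form: (1+1)·2^4 - 1 = 31.

Answer: 31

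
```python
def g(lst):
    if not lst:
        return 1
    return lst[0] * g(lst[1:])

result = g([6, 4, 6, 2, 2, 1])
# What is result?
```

Product over [6, 4, 6, 2, 2, 1] = 6 * 4 * 6 * 2 * 2 * 1 = 576

Answer: 576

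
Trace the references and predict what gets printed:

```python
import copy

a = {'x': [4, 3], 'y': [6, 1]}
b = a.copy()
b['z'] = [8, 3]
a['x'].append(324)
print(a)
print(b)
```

Key concept: shallow copy of dict with mutable values.
Step by step:
`a = {'x': [4, 3], 'y': [6, 1]}` → a = {'x': [4, 3], 'y': [6, 1]}
`b = a.copy()` → b = {'x': [4, 3], 'y': [6, 1]}
`b['z'] = [8, 3]` → b = {'x': [4, 3], 'y': [6, 1], 'z': [8, 3]}
`a['x'].append(324)` → a = {'x': [4, 3, 324], 'y': [6, 1]}; b = {'x': [4, 3, 324], 'y': [6, 1], 'z': [8, 3]}
`print(a)` → prints {'x': [4, 3, 324], 'y': [6, 1]}
`print(b)` → prints {'x': [4, 3, 324], 'y': [6, 1], 'z': [8, 3]}

Answer:
{'x': [4, 3, 324], 'y': [6, 1]}
{'x': [4, 3, 324], 'y': [6, 1], 'z': [8, 3]}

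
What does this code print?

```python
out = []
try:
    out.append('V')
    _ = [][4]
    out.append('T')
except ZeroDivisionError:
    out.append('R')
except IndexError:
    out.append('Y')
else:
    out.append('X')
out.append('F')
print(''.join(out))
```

Execution trace: 'V' (try body) → 'Y' (except IndexError) → 'F' (after the try/except). Output: VYF

Answer: VYF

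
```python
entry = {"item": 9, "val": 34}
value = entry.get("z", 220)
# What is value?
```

Trace:
`entry = {"item": 9, "val": 34}` → entry = {'item': 9, 'val': 34}
`value = entry.get("z", 220)` → value = 220
So value = 220

Answer: 220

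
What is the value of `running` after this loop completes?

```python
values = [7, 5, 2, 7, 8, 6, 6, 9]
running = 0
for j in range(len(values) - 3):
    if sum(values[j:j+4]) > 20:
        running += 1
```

Count windows with sum > 20
`running` takes the values: 0 → 1 → 2 → 3 → 4 → 5

Answer: 5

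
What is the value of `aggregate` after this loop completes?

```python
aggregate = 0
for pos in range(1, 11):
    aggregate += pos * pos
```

Sum of squares 1² to 10² = 385
`aggregate` takes the values: 0 → 1 → 5 → 14 → 30 → 55 → 91 → 140 → 204 → 285 → 385

Answer: 385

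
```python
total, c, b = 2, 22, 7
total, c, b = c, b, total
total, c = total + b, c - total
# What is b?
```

Trace:
`total, c, b = 2, 22, 7` → total = 2; c = 22; b = 7
`total, c, b = c, b, total` → total = 22; c = 7; b = 2
`total, c = total + b, c - total` → total = 24; c = -15
So b = 2

Answer: 2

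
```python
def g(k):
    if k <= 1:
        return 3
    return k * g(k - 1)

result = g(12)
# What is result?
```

g(12) = 12 * 11 * 10 * 9 * 8 * 7 * 6 * 5 * 4 * 3 * 2 * 3 = 1437004800

Answer: 1437004800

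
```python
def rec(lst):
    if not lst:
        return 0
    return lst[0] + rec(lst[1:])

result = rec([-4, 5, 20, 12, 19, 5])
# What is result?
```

(-4) + 5 + 20 + 12 + 19 + 5 + 0 = 57

Answer: 57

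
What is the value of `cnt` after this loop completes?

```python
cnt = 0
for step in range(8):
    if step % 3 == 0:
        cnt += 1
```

Count numbers divisible by 3 in range(8)
`cnt` takes the values: 0 → 1 → 2 → 3

Answer: 3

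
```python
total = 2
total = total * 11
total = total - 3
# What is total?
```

Trace:
`total = 2` → total = 2
`total = total * 11` → total = 22
`total = total - 3` → total = 19
So total = 19

Answer: 19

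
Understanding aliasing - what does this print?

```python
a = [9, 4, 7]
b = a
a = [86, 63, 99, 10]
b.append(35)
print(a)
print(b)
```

Key concept: rebinding vs mutation: a is rebound to a new list, b still points at the original.
Step by step:
`a = [9, 4, 7]` → a = [9, 4, 7]
`b = a` → b = [9, 4, 7] (same object as a)
`a = [86, 63, 99, 10]` → a = [86, 63, 99, 10]
`b.append(35)` → b = [9, 4, 7, 35]
`print(a)` → prints [86, 63, 99, 10]
`print(b)` → prints [9, 4, 7, 35]

Answer:
[86, 63, 99, 10]
[9, 4, 7, 35]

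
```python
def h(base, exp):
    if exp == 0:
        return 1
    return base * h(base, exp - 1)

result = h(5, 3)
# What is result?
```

h(5, 3) = 5 * 5 * 5 = 125

Answer: 125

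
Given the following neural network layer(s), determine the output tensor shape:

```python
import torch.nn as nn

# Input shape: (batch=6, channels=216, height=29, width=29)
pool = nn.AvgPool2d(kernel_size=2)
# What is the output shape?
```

Input: (6, 216, 29, 29) -> Output: (6, 216, 14, 14)

Answer: (6, 216, 14, 14)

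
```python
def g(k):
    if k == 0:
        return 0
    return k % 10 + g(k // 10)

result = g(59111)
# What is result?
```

Sum of digits of 59111: 1 + 1 + 1 + 9 + 5 = 17

Answer: 17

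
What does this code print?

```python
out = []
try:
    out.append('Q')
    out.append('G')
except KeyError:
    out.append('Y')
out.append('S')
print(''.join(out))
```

Execution trace: 'Q' (try body) → 'G' (try body, no exception) → 'S' (after the try/except). Output: QGS

Answer: QGS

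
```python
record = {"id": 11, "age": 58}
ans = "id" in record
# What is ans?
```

Trace:
`record = {"id": 11, "age": 58}` → record = {'id': 11, 'age': 58}
`ans = "id" in record` → ans = True
So ans = True

Answer: True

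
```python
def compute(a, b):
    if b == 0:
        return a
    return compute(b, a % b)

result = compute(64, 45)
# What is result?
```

compute(64, 45) -> compute(45, 19) -> compute(19, 7) -> compute(7, 5) -> compute(5, 2) -> compute(2, 1) -> compute(1, 0) -> 1

Answer: 1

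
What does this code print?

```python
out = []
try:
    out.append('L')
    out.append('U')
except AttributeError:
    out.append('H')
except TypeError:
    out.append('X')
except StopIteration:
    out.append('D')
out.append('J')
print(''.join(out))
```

Execution trace: 'L' (try body) → 'U' (try body, no exception) → 'J' (after the try/except). Output: LUJ

Answer: LUJ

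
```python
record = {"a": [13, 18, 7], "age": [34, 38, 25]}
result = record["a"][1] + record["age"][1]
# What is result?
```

Trace:
`record = {"a": [13, 18, 7], "age": [34, 38, 25]}` → record = {'a': [13, 18, 7], 'age': [34, 38, 25]}
`result = record["a"][1] + record["age"][1]` → result = 56
So result = 56

Answer: 56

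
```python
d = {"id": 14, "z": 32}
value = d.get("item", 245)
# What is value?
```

Trace:
`d = {"id": 14, "z": 32}` → d = {'id': 14, 'z': 32}
`value = d.get("item", 245)` → value = 245
So value = 245

Answer: 245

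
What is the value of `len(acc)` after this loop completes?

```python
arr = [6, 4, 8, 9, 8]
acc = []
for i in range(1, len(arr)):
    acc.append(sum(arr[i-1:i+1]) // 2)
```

Number of 2-element averages
`acc` takes the values: [] → [5] → [5, 6] → [5, 6, 8] → [5, 6, 8, 8]
So `len(acc)` = 4

Answer: 4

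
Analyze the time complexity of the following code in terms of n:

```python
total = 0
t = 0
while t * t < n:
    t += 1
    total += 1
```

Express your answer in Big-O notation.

Each loop level contributes: √n. Multiplying the contributions gives O(√n).

Answer: O(√n)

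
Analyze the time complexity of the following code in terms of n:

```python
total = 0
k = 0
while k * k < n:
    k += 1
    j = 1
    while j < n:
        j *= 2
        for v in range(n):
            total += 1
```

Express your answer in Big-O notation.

Each loop level contributes: √n × log n × n. Multiplying the contributions gives O(n√n log n).

Answer: O(n√n log n)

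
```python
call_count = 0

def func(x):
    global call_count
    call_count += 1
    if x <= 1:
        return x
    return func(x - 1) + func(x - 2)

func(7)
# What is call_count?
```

Calls(x) = 1 + Calls(x-1) + Calls(x-2); Calls(0)=Calls(1)=1. For x=7 this gives 41.

Answer: 41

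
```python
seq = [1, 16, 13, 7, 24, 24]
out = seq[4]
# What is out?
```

Trace:
`seq = [1, 16, 13, 7, 24, 24]` → seq = [1, 16, 13, 7, 24, 24]
`out = seq[4]` → out = 24
So out = 24

Answer: 24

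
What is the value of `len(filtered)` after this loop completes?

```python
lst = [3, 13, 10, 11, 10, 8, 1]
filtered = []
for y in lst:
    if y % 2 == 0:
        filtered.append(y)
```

Count even numbers in [3, 13, 10, 11, 10, 8, 1]
`filtered` takes the values: [] → [10] → [10, 10] → [10, 10, 8]
So `len(filtered)` = 3

Answer: 3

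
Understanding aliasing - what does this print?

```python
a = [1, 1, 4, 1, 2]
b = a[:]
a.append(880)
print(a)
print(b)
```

Key concept: slice [:] creates copy.
Step by step:
`a = [1, 1, 4, 1, 2]` → a = [1, 1, 4, 1, 2]
`b = a[:]` → b = [1, 1, 4, 1, 2]
`a.append(880)` → a = [1, 1, 4, 1, 2, 880]
`print(a)` → prints [1, 1, 4, 1, 2, 880]
`print(b)` → prints [1, 1, 4, 1, 2]

Answer:
[1, 1, 4, 1, 2, 880]
[1, 1, 4, 1, 2]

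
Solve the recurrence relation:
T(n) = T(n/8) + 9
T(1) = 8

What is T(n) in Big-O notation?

Each step divides n by 8 and adds 9. After log_8(n) steps we reach T(1)=8. So T(n) = 9·log_8(n) + 8 = O(log n).

Answer: O(log n)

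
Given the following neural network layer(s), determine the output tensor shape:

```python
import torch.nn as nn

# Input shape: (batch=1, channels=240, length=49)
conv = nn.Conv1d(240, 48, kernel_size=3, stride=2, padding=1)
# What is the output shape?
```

Input: (1, 240, 49) -> Output: (1, 48, 25)

Answer: (1, 48, 25)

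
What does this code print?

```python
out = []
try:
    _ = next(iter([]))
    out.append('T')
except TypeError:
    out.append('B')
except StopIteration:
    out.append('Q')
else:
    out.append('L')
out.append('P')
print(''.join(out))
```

Execution trace: 'Q' (except StopIteration) → 'P' (after the try/except). Output: QP

Answer: QP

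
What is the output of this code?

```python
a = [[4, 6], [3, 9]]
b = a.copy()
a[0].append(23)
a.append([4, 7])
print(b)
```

Key concept: shallow copy with nested lists.
Step by step:
`a = [[4, 6], [3, 9]]` → a = [[4, 6], [3, 9]]
`b = a.copy()` → b = [[4, 6], [3, 9]]
`a[0].append(23)` → a = [[4, 6, 23], [3, 9]]; b = [[4, 6, 23], [3, 9]]
`a.append([4, 7])` → a = [[4, 6, 23], [3, 9], [4, 7]]
`print(b)` → prints [[4, 6, 23], [3, 9]]

Answer: [[4, 6, 23], [3, 9]]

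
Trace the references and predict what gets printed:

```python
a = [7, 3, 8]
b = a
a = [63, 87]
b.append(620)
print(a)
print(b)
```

Key concept: rebinding vs mutation: a is rebound to a new list, b still points at the original.
Step by step:
`a = [7, 3, 8]` → a = [7, 3, 8]
`b = a` → b = [7, 3, 8] (same object as a)
`a = [63, 87]` → a = [63, 87]
`b.append(620)` → b = [7, 3, 8, 620]
`print(a)` → prints [63, 87]
`print(b)` → prints [7, 3, 8, 620]

Answer:
[63, 87]
[7, 3, 8, 620]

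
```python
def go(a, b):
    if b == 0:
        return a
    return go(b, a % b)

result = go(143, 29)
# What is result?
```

go(143, 29) -> go(29, 27) -> go(27, 2) -> go(2, 1) -> go(1, 0) -> 1

Answer: 1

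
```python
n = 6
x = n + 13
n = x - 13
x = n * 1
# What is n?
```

Trace:
`n = 6` → n = 6
`x = n + 13` → x = 19
`n = x - 13` → n = 6
`x = n * 1` → x = 6
So n = 6

Answer: 6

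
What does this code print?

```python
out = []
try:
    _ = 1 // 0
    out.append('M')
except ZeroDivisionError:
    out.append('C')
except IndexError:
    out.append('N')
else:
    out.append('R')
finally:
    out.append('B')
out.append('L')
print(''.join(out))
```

Execution trace: 'C' (except ZeroDivisionError) → 'B' (finally) → 'L' (after the try/except). Output: CBL

Answer: CBL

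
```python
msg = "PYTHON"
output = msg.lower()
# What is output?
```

Trace:
`msg = "PYTHON"` → msg = 'PYTHON'
`output = msg.lower()` → output = 'python'
So output = 'python'

Answer: 'python'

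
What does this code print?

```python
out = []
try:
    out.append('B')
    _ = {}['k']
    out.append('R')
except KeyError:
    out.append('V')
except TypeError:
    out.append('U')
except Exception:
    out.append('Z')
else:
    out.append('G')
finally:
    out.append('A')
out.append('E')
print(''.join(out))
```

Execution trace: 'B' (try body) → 'V' (except KeyError) → 'A' (finally) → 'E' (after the try/except). Output: BVAE

Answer: BVAE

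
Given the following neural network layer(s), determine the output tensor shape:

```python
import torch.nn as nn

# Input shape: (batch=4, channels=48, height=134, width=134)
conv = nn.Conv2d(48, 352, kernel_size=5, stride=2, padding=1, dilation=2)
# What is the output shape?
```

Input: (4, 48, 134, 134) -> Output: (4, 352, 64, 64)

Answer: (4, 352, 64, 64)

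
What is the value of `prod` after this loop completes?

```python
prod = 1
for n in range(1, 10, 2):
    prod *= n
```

Product of 1, 3, 5, ... up to 9
`prod` takes the values: 1 → 3 → 15 → 105 → 945

Answer: 945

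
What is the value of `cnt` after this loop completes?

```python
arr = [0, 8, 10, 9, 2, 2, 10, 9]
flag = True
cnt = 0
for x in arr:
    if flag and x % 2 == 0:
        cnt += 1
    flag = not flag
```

Count even values at even positions
`cnt` takes the values: 0 → 1 → 2 → 3 → 4

Answer: 4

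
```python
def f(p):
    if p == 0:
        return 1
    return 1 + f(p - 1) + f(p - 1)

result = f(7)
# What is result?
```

f(p) = 1 + 2·f(p-1), f(0)=1. Closed form: (1+1)·2^7 - 1 = 255.

Answer: 255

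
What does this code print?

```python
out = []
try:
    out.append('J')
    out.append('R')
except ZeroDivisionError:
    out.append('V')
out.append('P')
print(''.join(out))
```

Execution trace: 'J' (try body) → 'R' (try body, no exception) → 'P' (after the try/except). Output: JRP

Answer: JRP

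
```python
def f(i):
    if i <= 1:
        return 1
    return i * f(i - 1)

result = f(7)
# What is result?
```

f(7) = 7 * 6 * 5 * 4 * 3 * 2 * 1 = 5040

Answer: 5040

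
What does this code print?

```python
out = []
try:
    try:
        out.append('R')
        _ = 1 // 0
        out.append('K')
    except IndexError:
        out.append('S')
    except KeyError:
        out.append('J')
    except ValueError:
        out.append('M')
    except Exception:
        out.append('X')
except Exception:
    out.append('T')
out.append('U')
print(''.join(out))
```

Execution trace: 'R' (inner try body) → 'X' (inner except Exception) → 'U' (after the try/except). Output: RXU

Answer: RXU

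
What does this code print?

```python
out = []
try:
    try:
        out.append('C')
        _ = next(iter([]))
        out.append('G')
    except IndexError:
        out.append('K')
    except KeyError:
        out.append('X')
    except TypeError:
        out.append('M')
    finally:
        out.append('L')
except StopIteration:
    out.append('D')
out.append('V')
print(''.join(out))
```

Execution trace: 'C' (inner try body) → 'L' (inner finally) → 'D' (outer except StopIteration) → 'V' (after the try/except). Output: CLDV

Answer: CLDV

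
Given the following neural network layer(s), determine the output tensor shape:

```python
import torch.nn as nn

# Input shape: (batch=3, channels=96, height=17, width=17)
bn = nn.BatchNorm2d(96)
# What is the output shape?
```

Input: (3, 96, 17, 17) -> Output: (3, 96, 17, 17)

Answer: (3, 96, 17, 17)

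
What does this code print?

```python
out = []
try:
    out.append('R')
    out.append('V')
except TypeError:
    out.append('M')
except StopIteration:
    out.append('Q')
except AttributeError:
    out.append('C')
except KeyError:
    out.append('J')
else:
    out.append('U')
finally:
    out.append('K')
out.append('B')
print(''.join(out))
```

Execution trace: 'R' (try body) → 'V' (try body, no exception) → 'U' (else) → 'K' (finally) → 'B' (after the try/except). Output: RVUKB

Answer: RVUKB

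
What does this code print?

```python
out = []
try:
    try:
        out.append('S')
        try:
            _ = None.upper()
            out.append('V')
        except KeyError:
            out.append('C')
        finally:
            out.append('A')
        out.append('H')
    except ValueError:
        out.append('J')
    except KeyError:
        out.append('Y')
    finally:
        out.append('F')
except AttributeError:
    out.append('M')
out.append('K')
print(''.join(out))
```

Execution trace: 'S' (try body) → 'A' (inner finally) → 'F' (finally) → 'M' (outer except AttributeError) → 'K' (after the try/except). Output: SAFMK

Answer: SAFMK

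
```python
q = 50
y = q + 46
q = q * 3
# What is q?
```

Trace:
`q = 50` → q = 50
`y = q + 46` → y = 96
`q = q * 3` → q = 150
So q = 150

Answer: 150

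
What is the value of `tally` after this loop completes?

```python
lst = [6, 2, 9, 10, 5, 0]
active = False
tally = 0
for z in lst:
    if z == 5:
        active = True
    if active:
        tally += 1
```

Count elements after first 5 in [6, 2, 9, 10, 5, 0]
`tally` takes the values: 0 → 1 → 2

Answer: 2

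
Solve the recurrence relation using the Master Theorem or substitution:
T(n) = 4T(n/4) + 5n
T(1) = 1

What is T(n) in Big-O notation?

By Master Theorem: a=4, b=4, f(n)=5n. Since log_4(4) = 1 and f(n) = Θ(n^1), Case 2 applies. T(n) = O(n log n).

Answer: O(n log n)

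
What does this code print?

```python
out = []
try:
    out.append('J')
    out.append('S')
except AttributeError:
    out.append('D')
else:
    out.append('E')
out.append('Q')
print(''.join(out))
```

Execution trace: 'J' (try body) → 'S' (try body, no exception) → 'E' (else) → 'Q' (after the try/except). Output: JSEQ

Answer: JSEQ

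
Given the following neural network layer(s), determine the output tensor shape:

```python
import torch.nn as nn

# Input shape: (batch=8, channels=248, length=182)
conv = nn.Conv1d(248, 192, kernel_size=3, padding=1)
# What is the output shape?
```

Input: (8, 248, 182) -> Output: (8, 192, 182)

Answer: (8, 192, 182)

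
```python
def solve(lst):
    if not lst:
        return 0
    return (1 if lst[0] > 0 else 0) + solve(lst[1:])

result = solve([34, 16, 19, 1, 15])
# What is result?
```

Count of positive elements in [34, 16, 19, 1, 15] = 5

Answer: 5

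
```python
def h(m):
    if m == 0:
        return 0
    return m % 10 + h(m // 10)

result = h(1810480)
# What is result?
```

Sum of digits of 1810480: 0 + 8 + 4 + 0 + 1 + 8 + 1 = 22

Answer: 22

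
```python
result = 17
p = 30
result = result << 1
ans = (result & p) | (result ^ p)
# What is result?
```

Trace:
`result = 17` → result = 17
`p = 30` → p = 30
`result = result << 1` → result = 34
`ans = (result & p) | (result ^ p)` → ans = 62
So result = 34

Answer: 34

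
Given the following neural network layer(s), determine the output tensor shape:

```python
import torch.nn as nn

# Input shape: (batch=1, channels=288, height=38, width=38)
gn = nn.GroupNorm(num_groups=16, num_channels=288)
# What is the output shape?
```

Input: (1, 288, 38, 38) -> Output: (1, 288, 38, 38)

Answer: (1, 288, 38, 38)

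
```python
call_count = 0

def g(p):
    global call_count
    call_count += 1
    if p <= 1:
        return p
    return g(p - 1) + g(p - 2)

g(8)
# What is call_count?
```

Calls(p) = 1 + Calls(p-1) + Calls(p-2); Calls(0)=Calls(1)=1. For p=8 this gives 67.

Answer: 67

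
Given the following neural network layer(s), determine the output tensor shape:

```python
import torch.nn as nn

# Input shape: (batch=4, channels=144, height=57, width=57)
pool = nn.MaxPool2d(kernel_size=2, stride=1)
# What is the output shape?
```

Input: (4, 144, 57, 57) -> Output: (4, 144, 56, 56)

Answer: (4, 144, 56, 56)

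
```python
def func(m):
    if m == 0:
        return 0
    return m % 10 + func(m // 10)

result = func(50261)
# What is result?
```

Sum of digits of 50261: 1 + 6 + 2 + 0 + 5 = 14

Answer: 14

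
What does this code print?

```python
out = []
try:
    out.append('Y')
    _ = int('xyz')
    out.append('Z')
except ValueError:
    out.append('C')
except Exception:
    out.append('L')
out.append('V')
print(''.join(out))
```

Execution trace: 'Y' (try body) → 'C' (except ValueError) → 'V' (after the try/except). Output: YCV

Answer: YCV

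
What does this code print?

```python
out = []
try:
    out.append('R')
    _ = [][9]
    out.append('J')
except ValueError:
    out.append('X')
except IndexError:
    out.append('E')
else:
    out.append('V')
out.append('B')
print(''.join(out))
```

Execution trace: 'R' (try body) → 'E' (except IndexError) → 'B' (after the try/except). Output: REB

Answer: REB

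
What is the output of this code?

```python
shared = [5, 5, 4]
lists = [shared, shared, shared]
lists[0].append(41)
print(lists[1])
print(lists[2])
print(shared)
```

Key concept: list of same reference.
Step by step:
`shared = [5, 5, 4]` → shared = [5, 5, 4]
`lists = [shared, shared, shared]` → lists = [[5, 5, 4], [5, 5, 4], [5, 5, 4]]
`lists[0].append(41)` → shared = [5, 5, 4, 41]; lists = [[5, 5, 4, 41], [5, 5, 4, 41], [5, 5, 4, 41]]
`print(lists[1])` → prints [5, 5, 4, 41]
`print(lists[2])` → prints [5, 5, 4, 41]
`print(shared)` → prints [5, 5, 4, 41]

Answer:
[5, 5, 4, 41]
[5, 5, 4, 41]
[5, 5, 4, 41]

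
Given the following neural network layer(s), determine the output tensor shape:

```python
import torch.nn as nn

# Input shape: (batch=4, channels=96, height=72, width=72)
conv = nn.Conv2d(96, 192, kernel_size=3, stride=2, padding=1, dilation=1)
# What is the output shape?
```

Input: (4, 96, 72, 72) -> Output: (4, 192, 36, 36)

Answer: (4, 192, 36, 36)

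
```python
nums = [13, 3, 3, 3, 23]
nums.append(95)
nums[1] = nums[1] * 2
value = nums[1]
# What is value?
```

Trace:
`nums = [13, 3, 3, 3, 23]` → nums = [13, 3, 3, 3, 23]
`nums.append(95)` → nums = [13, 3, 3, 3, 23, 95]
`nums[1] = nums[1] * 2` → nums = [13, 6, 3, 3, 23, 95]
`value = nums[1]` → value = 6
So value = 6

Answer: 6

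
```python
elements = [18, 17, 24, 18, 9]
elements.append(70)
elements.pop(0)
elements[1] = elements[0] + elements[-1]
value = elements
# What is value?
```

Trace:
`elements = [18, 17, 24, 18, 9]` → elements = [18, 17, 24, 18, 9]
`elements.append(70)` → elements = [18, 17, 24, 18, 9, 70]
`elements.pop(0)` → elements = [17, 24, 18, 9, 70]
`elements[1] = elements[0] + elements[-1]` → elements = [17, 87, 18, 9, 70]
`value = elements` → value = [17, 87, 18, 9, 70]
So value = [17, 87, 18, 9, 70]

Answer: [17, 87, 18, 9, 70]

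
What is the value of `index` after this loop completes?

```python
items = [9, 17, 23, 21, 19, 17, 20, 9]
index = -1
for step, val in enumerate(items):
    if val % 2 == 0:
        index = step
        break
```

First even number index in [9, 17, 23, 21, 19, 17, 20, 9]
`index` takes the values: -1 → 6

Answer: 6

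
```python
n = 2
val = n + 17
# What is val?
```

Trace:
`n = 2` → n = 2
`val = n + 17` → val = 19
So val = 19

Answer: 19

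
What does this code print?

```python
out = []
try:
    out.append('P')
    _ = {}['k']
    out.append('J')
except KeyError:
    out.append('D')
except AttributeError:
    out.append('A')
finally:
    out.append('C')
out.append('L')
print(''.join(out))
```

Execution trace: 'P' (try body) → 'D' (except KeyError) → 'C' (finally) → 'L' (after the try/except). Output: PDCL

Answer: PDCL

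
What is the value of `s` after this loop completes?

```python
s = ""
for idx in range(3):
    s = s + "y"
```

Repeat 'y' 3 times
`s` takes the values: "" → "y" → "yy" → "yyy"

Answer: "yyy"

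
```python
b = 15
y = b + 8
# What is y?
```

Trace:
`b = 15` → b = 15
`y = b + 8` → y = 23
So y = 23

Answer: 23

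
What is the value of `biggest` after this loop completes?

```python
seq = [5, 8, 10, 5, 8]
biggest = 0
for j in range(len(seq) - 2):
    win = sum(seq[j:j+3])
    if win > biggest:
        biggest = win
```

Max sum of 3-element window in [5, 8, 10, 5, 8]
`biggest` takes the values: 0 → 23

Answer: 23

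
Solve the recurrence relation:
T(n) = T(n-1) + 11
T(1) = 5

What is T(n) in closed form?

Unrolling: T(n) = T(1) + 11·(n-1) = 5 + 11(n-1) = 11n - 6.

Answer: T(n) = 11n - 6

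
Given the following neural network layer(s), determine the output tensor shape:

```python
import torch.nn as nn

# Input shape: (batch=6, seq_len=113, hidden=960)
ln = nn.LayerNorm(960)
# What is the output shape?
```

Input: (6, 113, 960) -> Output: (6, 113, 960)

Answer: (6, 113, 960)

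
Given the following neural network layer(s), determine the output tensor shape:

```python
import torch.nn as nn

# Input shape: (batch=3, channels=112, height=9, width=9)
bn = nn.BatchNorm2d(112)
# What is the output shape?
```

Input: (3, 112, 9, 9) -> Output: (3, 112, 9, 9)

Answer: (3, 112, 9, 9)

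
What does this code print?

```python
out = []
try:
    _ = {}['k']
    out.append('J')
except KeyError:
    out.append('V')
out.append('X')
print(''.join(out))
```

Execution trace: 'V' (except KeyError) → 'X' (after the try/except). Output: VX

Answer: VX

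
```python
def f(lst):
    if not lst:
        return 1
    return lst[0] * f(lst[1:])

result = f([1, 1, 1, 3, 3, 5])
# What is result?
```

Product over [1, 1, 1, 3, 3, 5] = 1 * 1 * 1 * 3 * 3 * 5 = 45

Answer: 45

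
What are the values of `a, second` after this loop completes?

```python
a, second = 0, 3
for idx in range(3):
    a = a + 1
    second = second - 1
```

a goes 0→3, second goes 3→0
`a, second` takes the values: (0, 3) → (1, 3) → (1, 2) → (2, 2) → (2, 1) → (3, 1) → (3, 0)

Answer: 3, 0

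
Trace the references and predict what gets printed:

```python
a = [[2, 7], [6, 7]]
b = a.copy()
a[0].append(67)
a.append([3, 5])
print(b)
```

Key concept: shallow copy with nested lists.
Step by step:
`a = [[2, 7], [6, 7]]` → a = [[2, 7], [6, 7]]
`b = a.copy()` → b = [[2, 7], [6, 7]]
`a[0].append(67)` → a = [[2, 7, 67], [6, 7]]; b = [[2, 7, 67], [6, 7]]
`a.append([3, 5])` → a = [[2, 7, 67], [6, 7], [3, 5]]
`print(b)` → prints [[2, 7, 67], [6, 7]]

Answer: [[2, 7, 67], [6, 7]]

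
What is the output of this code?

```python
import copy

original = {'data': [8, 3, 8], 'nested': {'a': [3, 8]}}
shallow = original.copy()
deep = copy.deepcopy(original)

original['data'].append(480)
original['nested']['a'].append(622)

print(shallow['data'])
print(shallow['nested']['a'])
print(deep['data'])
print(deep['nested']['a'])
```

Key concept: comparing shallow vs deep copy.
Step by step:
`original = {'data': [8, 3, 8], 'nested': {'a': [3, 8]}}` → original = {'data': [8, 3, 8], 'nested': {'a': [3, 8]}}
`shallow = original.copy()` → shallow = {'data': [8, 3, 8], 'nested': {'a': [3, 8]}}
`deep = copy.deepcopy(original)` → deep = {'data': [8, 3, 8], 'nested': {'a': [3, 8]}}
`original['data'].append(480)` → original = {'data': [8, 3, 8, 480], 'nested': {'a': [3, 8]}}; shallow = {'data': [8, 3, 8, 480], 'nested': {'a': [3, 8]}}
`original['nested']['a'].append(622)` → original = {'data': [8, 3, 8, 480], 'nested': {'a': [3, 8, 622]}}; shallow = {'data': [8, 3, 8, 480], 'nested': {'a': [3, 8, 622]}}
`print(shallow['data'])` → prints [8, 3, 8, 480]
`print(shallow['nested']['a'])` → prints [3, 8, 622]
`print(deep['data'])` → prints [8, 3, 8]
`print(deep['nested']['a'])` → prints [3, 8]

Answer:
[8, 3, 8, 480]
[3, 8, 622]
[8, 3, 8]
[3, 8]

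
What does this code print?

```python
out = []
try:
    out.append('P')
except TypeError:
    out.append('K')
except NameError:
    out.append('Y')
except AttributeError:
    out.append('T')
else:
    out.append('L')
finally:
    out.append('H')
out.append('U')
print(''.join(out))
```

Execution trace: 'P' (try body, no exception) → 'L' (else) → 'H' (finally) → 'U' (after the try/except). Output: PLHU

Answer: PLHU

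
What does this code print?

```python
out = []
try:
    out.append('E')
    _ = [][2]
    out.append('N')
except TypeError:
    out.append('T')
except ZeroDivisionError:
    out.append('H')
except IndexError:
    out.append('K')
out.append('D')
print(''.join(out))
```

Execution trace: 'E' (try body) → 'K' (except IndexError) → 'D' (after the try/except). Output: EKD

Answer: EKD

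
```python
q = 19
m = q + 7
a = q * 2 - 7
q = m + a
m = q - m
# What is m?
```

Trace:
`q = 19` → q = 19
`m = q + 7` → m = 26
`a = q * 2 - 7` → a = 31
`q = m + a` → q = 57
`m = q - m` → m = 31
So m = 31

Answer: 31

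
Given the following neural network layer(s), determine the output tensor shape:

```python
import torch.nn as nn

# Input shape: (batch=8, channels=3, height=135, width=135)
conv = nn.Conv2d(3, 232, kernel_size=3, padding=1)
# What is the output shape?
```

Input: (8, 3, 135, 135) -> Output: (8, 232, 135, 135)

Answer: (8, 232, 135, 135)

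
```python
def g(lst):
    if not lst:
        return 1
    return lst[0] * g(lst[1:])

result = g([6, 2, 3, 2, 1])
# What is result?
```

Product over [6, 2, 3, 2, 1] = 6 * 2 * 3 * 2 * 1 = 72

Answer: 72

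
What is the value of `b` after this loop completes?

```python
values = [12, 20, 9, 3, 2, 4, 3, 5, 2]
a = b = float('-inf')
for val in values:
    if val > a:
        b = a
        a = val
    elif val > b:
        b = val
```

Second largest (with repeats) in [12, 20, 9, 3, 2, 4, 3, 5, 2]
`b` takes the values: -inf → 12

Answer: 12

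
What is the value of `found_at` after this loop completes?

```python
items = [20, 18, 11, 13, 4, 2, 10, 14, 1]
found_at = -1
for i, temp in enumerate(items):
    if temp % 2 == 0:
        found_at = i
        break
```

First even number index in [20, 18, 11, 13, 4, 2, 10, 14, 1]
`found_at` takes the values: -1 → 0

Answer: 0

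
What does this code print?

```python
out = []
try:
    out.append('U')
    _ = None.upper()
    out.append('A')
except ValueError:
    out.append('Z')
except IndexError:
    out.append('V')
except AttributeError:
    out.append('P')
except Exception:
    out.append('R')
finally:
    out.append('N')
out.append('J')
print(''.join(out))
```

Execution trace: 'U' (try body) → 'P' (except AttributeError) → 'N' (finally) → 'J' (after the try/except). Output: UPNJ

Answer: UPNJ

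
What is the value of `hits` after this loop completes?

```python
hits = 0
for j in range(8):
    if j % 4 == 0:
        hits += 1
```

Count numbers divisible by 4 in range(8)
`hits` takes the values: 0 → 1 → 2

Answer: 2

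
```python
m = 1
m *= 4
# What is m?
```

Trace:
`m = 1` → m = 1
`m *= 4` → m = 4
So m = 4

Answer: 4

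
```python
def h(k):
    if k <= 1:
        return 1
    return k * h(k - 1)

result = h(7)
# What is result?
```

h(7) = 7 * 6 * 5 * 4 * 3 * 2 * 1 = 5040

Answer: 5040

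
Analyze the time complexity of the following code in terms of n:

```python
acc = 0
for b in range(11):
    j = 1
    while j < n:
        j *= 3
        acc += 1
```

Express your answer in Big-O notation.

Each loop level contributes: 1 × log n. Multiplying the contributions gives O(log n).

Answer: O(log n)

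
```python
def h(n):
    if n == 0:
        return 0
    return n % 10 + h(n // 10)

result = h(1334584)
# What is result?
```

Sum of digits of 1334584: 4 + 8 + 5 + 4 + 3 + 3 + 1 = 28

Answer: 28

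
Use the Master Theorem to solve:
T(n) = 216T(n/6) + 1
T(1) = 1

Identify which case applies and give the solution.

a=216, b=6, f(n)=1. log_6(216) = 3. Since c=0 < 3, Case 1 applies: T(n) = Θ(n^log_b(a)) = O(n^3).

Answer: O(n^3) - Case 1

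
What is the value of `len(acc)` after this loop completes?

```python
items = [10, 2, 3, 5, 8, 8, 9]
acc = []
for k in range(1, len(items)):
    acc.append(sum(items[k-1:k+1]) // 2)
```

Number of 2-element averages
`acc` takes the values: [] → [6] → [6, 2] → [6, 2, 4] → [6, 2, 4, 6] → [6, 2, 4, 6, 8] → [6, 2, 4, 6, 8, 8]
So `len(acc)` = 6

Answer: 6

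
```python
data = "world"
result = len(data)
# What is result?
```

Trace:
`data = "world"` → data = 'world'
`result = len(data)` → result = 5
So result = 5

Answer: 5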